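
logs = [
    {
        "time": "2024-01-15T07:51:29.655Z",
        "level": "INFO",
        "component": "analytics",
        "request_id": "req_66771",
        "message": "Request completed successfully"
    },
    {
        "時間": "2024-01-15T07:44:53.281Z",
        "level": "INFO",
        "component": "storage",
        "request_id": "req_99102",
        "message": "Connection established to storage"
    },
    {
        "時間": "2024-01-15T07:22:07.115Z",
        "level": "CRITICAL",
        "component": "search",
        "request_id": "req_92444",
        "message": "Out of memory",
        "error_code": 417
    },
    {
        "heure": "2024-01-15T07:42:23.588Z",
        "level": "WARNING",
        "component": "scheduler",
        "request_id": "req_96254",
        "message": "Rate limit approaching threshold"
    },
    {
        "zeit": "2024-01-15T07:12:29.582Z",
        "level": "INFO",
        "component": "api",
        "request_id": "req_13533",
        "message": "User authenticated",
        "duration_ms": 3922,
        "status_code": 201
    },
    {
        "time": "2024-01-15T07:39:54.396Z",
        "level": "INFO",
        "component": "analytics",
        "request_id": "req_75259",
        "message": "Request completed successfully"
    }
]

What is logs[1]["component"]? "storage"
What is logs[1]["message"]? "Connection established to storage"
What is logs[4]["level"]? "INFO"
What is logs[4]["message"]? "User authenticated"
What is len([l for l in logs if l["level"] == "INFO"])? 4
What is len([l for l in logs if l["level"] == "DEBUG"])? 0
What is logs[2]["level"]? "CRITICAL"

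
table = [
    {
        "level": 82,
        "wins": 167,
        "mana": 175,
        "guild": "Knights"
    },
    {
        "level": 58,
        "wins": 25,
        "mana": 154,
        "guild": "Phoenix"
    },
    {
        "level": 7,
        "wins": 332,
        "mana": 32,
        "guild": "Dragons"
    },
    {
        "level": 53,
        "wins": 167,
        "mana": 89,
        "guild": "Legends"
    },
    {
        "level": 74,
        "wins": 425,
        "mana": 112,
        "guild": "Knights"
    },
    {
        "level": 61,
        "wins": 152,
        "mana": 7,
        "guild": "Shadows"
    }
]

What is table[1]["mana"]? 154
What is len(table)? 6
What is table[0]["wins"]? 167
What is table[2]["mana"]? 32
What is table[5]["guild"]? "Shadows"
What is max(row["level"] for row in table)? 82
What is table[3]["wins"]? 167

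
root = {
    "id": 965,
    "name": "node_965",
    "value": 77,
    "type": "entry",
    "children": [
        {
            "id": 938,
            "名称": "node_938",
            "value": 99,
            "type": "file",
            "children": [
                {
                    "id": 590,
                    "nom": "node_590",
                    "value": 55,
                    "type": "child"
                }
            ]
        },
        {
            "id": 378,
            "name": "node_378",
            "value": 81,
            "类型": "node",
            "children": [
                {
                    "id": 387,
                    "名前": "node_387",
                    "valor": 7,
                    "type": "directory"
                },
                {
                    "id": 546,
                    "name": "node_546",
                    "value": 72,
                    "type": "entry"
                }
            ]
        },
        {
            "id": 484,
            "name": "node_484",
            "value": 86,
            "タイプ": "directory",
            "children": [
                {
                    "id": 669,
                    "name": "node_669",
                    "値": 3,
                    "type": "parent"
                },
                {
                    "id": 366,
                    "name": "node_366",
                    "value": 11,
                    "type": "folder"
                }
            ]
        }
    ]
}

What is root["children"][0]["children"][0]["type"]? "child"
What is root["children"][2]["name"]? "node_484"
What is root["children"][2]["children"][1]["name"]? "node_366"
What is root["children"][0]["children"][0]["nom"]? "node_590"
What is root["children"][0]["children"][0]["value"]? 55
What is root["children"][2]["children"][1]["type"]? "folder"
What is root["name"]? "node_965"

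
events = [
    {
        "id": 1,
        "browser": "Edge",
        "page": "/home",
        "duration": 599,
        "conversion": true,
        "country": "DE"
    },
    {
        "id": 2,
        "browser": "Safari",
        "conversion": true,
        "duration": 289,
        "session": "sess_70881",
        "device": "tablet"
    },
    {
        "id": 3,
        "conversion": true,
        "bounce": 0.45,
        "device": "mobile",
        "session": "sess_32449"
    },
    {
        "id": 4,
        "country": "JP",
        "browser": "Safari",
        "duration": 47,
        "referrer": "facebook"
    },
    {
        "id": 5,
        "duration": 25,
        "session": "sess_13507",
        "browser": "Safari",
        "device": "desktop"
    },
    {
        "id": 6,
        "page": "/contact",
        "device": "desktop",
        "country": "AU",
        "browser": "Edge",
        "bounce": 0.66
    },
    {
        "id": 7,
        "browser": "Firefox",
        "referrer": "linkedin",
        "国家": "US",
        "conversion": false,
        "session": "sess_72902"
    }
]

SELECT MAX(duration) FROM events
599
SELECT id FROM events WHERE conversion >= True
[1, 2, 3]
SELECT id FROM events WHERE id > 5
[6, 7]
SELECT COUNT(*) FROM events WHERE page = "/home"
1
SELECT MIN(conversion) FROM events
False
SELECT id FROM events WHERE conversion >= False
[1, 2, 3, 7]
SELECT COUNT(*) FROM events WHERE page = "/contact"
1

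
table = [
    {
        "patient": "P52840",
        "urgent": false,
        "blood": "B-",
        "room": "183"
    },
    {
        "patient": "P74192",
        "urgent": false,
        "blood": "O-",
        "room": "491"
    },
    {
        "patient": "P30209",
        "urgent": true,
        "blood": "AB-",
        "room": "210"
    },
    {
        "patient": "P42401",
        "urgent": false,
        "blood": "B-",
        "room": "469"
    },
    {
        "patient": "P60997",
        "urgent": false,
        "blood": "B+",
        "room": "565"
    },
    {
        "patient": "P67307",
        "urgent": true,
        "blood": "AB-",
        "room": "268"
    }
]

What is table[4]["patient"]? "P60997"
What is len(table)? 6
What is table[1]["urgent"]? False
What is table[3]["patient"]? "P42401"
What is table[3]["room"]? "469"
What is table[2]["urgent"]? True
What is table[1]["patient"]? "P74192"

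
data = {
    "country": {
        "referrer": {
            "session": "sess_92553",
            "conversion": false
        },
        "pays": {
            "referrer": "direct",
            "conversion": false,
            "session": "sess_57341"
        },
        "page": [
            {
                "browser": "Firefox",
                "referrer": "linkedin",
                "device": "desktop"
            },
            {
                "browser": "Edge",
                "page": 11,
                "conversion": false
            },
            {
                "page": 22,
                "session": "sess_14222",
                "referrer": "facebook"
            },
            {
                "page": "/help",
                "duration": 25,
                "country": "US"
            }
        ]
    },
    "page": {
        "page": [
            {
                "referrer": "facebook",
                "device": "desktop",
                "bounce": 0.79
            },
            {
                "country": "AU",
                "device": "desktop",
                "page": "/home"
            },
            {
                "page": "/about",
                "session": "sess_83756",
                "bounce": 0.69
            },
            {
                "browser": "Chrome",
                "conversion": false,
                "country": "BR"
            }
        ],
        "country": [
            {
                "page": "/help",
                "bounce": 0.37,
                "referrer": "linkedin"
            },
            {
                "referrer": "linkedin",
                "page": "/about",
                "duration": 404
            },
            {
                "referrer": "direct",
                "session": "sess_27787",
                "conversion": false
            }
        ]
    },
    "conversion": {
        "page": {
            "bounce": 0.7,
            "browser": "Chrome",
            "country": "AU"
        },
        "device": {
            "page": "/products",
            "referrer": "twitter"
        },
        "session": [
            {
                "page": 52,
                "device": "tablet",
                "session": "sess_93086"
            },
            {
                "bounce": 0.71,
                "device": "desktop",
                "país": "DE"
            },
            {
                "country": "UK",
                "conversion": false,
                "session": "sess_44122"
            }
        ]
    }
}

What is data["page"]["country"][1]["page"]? "/about"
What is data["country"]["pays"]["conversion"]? False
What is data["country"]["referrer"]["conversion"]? False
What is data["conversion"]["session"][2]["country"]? "UK"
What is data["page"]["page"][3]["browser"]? "Chrome"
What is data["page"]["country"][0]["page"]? "/help"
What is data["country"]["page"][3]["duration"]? 25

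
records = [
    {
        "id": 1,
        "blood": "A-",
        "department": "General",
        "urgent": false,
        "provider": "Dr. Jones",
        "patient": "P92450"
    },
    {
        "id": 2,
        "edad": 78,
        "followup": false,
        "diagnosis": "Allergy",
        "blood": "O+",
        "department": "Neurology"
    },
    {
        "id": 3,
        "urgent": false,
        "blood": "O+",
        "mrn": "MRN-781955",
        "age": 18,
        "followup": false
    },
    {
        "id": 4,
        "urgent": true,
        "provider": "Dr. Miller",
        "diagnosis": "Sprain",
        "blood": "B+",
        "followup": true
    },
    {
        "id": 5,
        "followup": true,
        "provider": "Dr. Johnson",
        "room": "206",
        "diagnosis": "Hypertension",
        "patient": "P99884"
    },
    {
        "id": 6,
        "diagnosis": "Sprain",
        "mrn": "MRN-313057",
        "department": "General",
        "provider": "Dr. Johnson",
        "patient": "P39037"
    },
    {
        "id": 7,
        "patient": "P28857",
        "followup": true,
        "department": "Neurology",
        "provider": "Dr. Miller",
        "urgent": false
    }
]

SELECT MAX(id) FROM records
7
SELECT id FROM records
[1, 2, 3, 4, 5, 6, 7]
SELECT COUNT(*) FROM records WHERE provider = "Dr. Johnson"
2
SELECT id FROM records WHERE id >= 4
[4, 5, 6, 7]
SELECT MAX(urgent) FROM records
True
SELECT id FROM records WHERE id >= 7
[7]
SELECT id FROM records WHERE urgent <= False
[1, 3, 7]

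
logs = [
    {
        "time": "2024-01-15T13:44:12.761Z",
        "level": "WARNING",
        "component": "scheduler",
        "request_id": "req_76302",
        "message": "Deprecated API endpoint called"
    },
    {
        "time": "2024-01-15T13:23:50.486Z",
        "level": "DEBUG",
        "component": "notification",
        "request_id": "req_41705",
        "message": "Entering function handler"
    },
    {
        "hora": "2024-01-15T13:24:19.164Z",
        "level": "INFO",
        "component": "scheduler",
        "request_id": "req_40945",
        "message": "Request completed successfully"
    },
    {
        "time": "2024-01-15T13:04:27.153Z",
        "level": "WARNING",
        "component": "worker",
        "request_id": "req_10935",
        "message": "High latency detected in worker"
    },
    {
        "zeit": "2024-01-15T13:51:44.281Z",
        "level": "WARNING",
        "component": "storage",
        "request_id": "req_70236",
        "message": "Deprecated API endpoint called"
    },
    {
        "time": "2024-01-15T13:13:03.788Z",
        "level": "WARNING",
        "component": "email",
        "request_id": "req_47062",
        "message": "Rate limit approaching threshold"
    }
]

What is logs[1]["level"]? "DEBUG"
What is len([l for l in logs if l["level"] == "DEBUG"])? 1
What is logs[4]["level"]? "WARNING"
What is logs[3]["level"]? "WARNING"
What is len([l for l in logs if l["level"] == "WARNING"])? 4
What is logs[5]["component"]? "email"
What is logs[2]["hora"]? "2024-01-15T13:24:19.164Z"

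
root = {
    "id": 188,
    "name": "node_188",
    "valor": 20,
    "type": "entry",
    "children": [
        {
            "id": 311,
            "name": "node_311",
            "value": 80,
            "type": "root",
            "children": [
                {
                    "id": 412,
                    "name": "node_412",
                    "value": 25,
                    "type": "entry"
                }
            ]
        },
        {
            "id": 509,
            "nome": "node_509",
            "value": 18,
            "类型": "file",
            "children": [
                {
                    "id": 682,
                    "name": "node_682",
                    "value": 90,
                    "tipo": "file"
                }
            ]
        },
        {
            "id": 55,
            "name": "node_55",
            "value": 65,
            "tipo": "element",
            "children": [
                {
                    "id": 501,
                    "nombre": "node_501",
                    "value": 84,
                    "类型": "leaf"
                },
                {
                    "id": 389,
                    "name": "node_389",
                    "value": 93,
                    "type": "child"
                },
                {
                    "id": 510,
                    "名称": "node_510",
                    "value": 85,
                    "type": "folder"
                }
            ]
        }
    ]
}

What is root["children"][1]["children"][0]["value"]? 90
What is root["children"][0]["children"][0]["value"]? 25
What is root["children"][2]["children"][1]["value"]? 93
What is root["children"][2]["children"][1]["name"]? "node_389"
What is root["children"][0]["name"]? "node_311"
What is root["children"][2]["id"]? 55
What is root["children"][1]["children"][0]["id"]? 682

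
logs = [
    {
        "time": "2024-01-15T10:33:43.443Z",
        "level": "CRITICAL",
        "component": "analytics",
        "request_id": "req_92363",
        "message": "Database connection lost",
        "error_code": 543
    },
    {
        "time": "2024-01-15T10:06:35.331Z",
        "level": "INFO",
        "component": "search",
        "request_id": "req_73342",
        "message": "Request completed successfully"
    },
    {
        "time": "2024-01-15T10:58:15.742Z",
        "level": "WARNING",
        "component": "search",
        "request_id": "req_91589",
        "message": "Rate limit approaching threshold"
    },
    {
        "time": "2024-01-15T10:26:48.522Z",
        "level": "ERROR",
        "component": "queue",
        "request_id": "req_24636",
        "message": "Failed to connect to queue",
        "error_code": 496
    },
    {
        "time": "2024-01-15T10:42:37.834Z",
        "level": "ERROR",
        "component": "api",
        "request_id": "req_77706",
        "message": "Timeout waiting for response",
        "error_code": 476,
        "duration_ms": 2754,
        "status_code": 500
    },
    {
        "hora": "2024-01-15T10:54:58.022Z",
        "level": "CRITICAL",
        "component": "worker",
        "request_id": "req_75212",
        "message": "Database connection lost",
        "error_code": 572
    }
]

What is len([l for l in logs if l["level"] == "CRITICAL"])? 2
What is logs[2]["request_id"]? "req_91589"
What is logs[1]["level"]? "INFO"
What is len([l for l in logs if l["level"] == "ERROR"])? 2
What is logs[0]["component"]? "analytics"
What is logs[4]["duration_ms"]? 2754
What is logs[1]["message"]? "Request completed successfully"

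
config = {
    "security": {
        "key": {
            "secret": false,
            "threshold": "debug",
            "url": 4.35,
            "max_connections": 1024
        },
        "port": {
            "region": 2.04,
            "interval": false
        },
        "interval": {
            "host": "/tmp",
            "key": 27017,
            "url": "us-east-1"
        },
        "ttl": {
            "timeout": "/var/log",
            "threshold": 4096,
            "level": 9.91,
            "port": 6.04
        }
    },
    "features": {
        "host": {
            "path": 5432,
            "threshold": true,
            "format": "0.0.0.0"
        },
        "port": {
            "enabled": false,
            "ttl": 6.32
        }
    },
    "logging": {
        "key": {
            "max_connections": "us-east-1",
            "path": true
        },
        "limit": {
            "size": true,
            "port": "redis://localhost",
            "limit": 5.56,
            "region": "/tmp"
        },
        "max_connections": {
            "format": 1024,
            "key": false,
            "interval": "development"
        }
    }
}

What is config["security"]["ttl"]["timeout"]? "/var/log"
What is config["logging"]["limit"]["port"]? "redis://localhost"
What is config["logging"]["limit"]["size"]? True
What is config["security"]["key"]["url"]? 4.35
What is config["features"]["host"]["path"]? 5432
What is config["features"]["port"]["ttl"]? 6.32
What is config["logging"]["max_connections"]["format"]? 1024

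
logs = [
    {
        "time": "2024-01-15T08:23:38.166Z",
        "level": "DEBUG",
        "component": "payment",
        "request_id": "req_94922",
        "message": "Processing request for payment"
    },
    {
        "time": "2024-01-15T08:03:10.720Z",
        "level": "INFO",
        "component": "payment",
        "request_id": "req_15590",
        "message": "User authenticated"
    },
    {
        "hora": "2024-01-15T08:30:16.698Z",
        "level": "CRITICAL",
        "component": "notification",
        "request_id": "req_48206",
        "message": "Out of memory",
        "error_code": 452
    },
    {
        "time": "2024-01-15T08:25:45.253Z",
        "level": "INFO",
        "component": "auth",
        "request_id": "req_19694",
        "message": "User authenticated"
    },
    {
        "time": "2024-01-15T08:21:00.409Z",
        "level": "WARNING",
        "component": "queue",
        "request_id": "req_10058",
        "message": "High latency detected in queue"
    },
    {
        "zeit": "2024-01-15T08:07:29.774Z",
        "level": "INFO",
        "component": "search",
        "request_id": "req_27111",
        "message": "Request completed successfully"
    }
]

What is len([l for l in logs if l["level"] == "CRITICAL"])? 1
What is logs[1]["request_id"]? "req_15590"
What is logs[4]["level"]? "WARNING"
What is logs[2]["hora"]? "2024-01-15T08:30:16.698Z"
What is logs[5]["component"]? "search"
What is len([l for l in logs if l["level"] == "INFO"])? 3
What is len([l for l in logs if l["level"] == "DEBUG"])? 1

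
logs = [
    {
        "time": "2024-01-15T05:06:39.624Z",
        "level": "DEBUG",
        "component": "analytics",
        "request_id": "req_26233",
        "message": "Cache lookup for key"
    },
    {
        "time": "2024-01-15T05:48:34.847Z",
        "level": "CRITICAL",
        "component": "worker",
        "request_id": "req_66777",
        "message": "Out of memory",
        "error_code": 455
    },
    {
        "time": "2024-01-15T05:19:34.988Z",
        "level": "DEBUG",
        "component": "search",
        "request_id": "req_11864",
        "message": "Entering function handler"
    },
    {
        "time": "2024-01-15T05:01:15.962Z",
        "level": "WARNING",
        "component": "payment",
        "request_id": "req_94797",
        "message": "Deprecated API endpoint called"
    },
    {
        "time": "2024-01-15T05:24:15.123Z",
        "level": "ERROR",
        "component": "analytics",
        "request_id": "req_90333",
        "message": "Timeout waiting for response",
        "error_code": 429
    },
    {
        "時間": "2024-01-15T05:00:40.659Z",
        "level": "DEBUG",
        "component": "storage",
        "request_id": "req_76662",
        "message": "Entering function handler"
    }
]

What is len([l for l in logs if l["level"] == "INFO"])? 0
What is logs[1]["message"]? "Out of memory"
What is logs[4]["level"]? "ERROR"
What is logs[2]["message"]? "Entering function handler"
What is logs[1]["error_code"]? 455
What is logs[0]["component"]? "analytics"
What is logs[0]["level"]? "DEBUG"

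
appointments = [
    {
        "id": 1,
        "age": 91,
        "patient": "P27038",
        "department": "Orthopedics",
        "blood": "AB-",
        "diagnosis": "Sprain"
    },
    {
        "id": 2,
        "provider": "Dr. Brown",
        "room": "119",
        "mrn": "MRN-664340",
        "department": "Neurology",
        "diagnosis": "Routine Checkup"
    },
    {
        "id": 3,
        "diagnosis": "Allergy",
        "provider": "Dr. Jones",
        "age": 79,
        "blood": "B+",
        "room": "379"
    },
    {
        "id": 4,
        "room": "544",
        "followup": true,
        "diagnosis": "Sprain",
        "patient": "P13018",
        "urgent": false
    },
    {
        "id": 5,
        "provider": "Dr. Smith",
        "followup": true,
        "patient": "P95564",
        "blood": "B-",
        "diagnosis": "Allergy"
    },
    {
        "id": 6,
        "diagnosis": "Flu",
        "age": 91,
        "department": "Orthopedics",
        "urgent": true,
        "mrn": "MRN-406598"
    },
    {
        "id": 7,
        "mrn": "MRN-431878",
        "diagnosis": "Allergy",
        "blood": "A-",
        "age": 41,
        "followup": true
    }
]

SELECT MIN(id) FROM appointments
1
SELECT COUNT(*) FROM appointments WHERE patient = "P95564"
1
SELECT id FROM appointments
[1, 2, 3, 4, 5, 6, 7]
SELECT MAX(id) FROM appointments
7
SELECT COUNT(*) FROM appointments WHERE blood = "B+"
1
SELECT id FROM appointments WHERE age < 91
[3, 7]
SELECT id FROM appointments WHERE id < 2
[1]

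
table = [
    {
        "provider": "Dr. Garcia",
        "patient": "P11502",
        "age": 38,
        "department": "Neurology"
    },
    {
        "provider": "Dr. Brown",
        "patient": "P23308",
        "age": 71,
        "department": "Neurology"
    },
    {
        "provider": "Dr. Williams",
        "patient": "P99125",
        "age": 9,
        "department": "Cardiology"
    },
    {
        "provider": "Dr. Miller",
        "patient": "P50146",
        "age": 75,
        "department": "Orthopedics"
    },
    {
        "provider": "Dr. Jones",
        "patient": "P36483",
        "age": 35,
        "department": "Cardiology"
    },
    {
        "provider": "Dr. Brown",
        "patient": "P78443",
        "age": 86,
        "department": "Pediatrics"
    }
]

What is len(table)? 6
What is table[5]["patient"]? "P78443"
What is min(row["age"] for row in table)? 9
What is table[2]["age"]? 9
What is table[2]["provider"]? "Dr. Williams"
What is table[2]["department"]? "Cardiology"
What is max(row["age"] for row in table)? 86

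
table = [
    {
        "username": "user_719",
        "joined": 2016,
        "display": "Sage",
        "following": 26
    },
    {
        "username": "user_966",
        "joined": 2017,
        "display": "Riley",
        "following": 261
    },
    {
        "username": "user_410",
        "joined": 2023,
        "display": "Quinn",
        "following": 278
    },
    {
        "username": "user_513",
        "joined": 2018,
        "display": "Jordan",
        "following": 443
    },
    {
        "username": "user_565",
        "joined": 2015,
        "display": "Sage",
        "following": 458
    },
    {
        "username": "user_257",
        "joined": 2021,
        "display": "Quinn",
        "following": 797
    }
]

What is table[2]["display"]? "Quinn"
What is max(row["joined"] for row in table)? 2023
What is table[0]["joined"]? 2016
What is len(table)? 6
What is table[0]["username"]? "user_719"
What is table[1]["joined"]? 2017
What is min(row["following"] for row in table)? 26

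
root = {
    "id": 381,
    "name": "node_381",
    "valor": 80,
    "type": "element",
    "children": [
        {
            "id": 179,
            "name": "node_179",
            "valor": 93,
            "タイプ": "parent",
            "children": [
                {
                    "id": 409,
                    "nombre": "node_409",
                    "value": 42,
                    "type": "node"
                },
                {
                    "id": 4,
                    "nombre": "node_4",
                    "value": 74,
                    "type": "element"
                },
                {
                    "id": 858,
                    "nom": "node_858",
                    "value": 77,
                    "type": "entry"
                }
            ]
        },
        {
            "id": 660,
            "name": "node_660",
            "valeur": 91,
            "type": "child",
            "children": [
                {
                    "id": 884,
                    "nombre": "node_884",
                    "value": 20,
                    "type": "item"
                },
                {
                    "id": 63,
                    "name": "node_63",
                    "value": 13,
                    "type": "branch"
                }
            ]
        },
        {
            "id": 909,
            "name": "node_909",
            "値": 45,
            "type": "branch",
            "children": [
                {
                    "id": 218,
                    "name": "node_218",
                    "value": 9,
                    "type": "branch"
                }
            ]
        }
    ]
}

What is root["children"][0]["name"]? "node_179"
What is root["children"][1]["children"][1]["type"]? "branch"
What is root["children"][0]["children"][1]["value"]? 74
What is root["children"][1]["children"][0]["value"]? 20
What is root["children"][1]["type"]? "child"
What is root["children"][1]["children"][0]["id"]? 884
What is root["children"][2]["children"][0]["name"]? "node_218"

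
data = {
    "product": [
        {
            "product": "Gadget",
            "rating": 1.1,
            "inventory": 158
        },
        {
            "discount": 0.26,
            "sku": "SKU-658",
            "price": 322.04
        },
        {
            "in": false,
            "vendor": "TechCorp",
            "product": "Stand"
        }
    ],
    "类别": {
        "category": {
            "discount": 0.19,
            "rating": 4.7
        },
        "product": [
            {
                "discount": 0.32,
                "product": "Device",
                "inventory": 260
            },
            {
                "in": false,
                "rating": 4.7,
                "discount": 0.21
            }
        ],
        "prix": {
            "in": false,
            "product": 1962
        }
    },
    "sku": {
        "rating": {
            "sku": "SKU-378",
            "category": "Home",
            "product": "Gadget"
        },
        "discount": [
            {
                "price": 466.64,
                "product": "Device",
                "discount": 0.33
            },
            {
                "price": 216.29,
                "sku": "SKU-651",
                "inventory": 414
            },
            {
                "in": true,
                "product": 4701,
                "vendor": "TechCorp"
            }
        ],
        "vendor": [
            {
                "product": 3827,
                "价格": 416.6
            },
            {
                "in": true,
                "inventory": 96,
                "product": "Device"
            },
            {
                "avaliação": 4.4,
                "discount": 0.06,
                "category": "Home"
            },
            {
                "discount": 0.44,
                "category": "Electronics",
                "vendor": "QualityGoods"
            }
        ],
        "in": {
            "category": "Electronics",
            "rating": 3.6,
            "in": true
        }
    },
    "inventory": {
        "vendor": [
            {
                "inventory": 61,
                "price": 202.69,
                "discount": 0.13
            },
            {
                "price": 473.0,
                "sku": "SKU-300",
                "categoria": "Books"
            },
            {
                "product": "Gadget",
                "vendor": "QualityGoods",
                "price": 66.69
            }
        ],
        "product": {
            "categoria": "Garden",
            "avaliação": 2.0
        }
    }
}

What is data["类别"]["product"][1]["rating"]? 4.7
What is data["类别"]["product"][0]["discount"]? 0.32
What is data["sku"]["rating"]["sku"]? "SKU-378"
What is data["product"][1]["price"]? 322.04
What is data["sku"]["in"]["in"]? True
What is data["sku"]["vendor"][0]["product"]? 3827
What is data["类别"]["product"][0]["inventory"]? 260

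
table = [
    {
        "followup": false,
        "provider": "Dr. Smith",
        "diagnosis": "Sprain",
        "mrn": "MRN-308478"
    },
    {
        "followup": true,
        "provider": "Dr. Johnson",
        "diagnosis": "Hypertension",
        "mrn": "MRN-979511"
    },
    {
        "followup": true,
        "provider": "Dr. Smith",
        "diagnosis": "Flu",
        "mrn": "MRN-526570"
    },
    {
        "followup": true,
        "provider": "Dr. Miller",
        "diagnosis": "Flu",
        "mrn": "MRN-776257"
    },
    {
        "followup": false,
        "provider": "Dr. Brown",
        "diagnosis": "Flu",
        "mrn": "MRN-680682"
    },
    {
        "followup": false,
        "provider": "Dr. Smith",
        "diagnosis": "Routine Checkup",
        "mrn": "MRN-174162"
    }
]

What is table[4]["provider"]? "Dr. Brown"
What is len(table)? 6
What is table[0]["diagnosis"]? "Sprain"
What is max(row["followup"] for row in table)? True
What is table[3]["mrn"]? "MRN-776257"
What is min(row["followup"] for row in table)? False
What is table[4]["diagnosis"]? "Flu"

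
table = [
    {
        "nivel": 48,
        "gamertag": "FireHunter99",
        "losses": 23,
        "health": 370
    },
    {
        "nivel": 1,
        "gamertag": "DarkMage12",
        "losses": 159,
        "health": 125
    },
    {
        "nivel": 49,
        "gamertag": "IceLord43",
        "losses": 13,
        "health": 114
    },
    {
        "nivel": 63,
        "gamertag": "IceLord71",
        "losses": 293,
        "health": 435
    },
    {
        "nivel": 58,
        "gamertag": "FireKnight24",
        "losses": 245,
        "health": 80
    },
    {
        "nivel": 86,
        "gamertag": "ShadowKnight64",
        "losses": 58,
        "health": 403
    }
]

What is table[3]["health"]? 435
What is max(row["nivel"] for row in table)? 86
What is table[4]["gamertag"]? "FireKnight24"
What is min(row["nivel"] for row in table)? 1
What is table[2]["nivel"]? 49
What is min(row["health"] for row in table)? 80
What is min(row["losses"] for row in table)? 13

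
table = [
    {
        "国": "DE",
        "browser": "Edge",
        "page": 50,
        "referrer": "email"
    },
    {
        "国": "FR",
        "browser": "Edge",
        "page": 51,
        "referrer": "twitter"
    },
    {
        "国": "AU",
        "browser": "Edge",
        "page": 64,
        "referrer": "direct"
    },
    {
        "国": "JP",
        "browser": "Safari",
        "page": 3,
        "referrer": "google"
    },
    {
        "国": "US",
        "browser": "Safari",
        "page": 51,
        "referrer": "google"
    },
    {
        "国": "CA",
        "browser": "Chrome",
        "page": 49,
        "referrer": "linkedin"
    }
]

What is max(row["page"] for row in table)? 64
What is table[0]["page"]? 50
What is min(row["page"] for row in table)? 3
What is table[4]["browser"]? "Safari"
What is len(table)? 6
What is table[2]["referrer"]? "direct"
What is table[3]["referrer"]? "google"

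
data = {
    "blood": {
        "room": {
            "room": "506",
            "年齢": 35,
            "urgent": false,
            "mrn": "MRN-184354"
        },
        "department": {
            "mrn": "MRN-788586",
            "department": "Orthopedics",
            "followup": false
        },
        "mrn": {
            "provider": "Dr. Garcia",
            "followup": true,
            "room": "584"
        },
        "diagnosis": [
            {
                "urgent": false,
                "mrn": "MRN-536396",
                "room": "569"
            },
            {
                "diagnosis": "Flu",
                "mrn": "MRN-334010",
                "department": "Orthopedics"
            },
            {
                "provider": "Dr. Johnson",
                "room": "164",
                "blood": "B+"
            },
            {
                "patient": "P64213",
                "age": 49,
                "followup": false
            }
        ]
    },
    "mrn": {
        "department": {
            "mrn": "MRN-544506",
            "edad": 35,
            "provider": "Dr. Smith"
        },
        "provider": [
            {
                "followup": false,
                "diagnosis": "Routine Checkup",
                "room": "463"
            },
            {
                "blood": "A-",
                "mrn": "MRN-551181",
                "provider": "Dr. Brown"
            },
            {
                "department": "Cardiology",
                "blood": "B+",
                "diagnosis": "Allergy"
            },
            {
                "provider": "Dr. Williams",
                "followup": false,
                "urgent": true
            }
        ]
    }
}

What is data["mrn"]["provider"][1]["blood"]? "A-"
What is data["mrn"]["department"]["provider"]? "Dr. Smith"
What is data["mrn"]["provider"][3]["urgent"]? True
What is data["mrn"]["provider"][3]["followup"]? False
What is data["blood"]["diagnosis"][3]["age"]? 49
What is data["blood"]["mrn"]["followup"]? True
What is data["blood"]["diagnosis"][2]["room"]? "164"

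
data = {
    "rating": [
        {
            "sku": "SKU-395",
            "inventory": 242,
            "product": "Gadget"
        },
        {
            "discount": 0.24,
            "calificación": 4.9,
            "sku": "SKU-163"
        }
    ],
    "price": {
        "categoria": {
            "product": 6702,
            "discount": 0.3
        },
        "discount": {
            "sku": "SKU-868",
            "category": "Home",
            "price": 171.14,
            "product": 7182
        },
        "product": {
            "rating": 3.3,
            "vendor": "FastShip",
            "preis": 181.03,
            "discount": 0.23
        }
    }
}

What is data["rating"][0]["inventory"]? 242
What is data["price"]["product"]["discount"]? 0.23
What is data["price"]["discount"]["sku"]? "SKU-868"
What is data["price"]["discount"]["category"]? "Home"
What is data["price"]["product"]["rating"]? 3.3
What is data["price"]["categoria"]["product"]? 6702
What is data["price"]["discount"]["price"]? 171.14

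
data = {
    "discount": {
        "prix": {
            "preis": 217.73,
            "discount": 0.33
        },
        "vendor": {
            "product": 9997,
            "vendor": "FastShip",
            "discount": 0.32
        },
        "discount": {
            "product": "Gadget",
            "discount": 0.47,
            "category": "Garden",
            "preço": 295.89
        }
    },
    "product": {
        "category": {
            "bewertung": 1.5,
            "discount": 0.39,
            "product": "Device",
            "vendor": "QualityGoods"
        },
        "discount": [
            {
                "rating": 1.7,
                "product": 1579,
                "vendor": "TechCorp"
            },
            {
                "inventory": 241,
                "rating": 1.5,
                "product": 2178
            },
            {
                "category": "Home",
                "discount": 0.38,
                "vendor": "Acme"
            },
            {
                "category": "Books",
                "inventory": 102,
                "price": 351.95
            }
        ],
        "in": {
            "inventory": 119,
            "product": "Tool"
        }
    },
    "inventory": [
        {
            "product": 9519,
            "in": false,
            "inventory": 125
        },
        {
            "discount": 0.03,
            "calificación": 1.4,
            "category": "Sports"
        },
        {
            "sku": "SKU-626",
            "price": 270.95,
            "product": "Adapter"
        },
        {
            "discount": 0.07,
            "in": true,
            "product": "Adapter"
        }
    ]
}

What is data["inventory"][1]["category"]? "Sports"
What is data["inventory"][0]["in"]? False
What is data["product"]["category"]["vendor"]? "QualityGoods"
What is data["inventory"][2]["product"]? "Adapter"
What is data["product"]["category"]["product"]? "Device"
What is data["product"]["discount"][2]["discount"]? 0.38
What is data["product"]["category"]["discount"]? 0.39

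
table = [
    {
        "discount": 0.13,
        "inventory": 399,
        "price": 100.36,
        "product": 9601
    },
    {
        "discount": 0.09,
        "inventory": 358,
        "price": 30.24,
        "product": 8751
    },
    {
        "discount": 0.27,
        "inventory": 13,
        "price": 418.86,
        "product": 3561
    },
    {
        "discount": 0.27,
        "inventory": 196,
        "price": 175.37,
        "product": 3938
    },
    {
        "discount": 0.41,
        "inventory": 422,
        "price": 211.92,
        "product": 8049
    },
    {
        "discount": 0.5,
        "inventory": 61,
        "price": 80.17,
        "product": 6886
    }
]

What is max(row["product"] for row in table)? 9601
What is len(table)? 6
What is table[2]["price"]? 418.86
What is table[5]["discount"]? 0.5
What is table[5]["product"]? 6886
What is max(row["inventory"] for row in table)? 422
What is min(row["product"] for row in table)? 3561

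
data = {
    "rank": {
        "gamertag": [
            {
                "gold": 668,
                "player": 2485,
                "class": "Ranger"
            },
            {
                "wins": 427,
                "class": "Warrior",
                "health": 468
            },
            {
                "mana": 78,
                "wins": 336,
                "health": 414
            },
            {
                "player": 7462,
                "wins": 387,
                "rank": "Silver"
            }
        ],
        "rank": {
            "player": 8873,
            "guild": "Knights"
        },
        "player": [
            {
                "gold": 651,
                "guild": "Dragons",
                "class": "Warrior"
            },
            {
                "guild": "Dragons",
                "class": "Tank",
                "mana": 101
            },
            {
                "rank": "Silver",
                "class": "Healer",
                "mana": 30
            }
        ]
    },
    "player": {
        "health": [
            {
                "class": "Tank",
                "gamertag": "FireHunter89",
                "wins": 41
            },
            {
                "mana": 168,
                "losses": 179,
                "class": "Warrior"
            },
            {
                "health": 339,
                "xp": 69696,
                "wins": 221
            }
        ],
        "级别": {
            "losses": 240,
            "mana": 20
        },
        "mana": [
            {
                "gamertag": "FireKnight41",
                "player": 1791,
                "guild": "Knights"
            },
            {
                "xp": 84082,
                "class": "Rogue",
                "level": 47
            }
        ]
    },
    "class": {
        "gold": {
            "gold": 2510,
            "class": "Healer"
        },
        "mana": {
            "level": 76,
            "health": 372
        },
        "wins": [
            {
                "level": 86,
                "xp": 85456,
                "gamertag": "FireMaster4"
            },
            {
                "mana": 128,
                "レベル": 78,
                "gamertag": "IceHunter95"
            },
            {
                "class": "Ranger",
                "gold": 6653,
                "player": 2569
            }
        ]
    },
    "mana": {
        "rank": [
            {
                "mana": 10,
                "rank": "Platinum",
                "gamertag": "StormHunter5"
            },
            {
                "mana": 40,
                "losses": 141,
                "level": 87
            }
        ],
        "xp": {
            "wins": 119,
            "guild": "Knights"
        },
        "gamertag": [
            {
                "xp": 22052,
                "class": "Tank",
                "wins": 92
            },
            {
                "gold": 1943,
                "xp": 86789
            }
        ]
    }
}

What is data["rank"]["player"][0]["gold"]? 651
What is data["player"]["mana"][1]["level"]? 47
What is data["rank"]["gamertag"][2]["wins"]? 336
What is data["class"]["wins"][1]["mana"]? 128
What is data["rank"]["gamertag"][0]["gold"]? 668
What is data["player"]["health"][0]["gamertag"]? "FireHunter89"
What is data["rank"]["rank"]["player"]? 8873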